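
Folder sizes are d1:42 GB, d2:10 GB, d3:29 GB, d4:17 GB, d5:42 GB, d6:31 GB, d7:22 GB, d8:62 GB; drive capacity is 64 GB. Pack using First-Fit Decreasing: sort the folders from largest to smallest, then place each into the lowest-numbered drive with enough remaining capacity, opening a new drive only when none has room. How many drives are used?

Sorted descending: 62, 42, 42, 31, 29, 22, 17, 10.
drive 1: place 62 GB, 2 GB left
drive 2: place 42 GB, 22 GB left
drive 3: place 42 GB, 22 GB left
drive 4: place 31 GB, 33 GB left
drive 4: place 29 GB, 4 GB left
drive 2: place 22 GB, 0 GB left
drive 3: place 17 GB, 5 GB left
drive 5: place 10 GB, 54 GB left
Final drives: [62] [42,22] [42,17] [31,29] [10].

5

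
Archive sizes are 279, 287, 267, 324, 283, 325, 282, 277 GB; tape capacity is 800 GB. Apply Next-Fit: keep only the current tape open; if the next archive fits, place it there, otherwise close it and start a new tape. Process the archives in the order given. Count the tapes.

4

Put 279 GB in tape 1; 521 GB remain.
Put 287 GB in tape 1; 234 GB remain.
Put 267 GB in tape 2; 533 GB remain.
Put 324 GB in tape 2; 209 GB remain.
Put 283 GB in tape 3; 517 GB remain.
Put 325 GB in tape 3; 192 GB remain.
Put 282 GB in tape 4; 518 GB remain.
Put 277 GB in tape 4; 241 GB remain.
Final tapes: [279,287] [267,324] [283,325] [282,277].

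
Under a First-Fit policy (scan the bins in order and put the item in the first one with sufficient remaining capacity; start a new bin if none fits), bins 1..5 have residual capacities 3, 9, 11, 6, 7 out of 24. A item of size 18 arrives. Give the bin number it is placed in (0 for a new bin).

No bin has ≥ 18 free, so a new bin is opened.

0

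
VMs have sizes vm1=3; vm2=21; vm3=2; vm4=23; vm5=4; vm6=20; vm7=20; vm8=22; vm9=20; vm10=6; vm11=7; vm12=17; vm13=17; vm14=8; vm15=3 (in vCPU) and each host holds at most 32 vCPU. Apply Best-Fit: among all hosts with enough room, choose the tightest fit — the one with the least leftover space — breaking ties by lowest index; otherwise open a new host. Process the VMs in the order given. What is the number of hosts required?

vm1 (3 vCPU) → host 1 (remaining 29 vCPU)
vm2 (21 vCPU) → host 1 (remaining 8 vCPU)
vm3 (2 vCPU) → host 1 (remaining 6 vCPU)
vm4 (23 vCPU) → host 2 (remaining 9 vCPU)
vm5 (4 vCPU) → host 1 (remaining 2 vCPU)
vm6 (20 vCPU) → host 3 (remaining 12 vCPU)
vm7 (20 vCPU) → host 4 (remaining 12 vCPU)
vm8 (22 vCPU) → host 5 (remaining 10 vCPU)
vm9 (20 vCPU) → host 6 (remaining 12 vCPU)
vm10 (6 vCPU) → host 2 (remaining 3 vCPU)
vm11 (7 vCPU) → host 5 (remaining 3 vCPU)
vm12 (17 vCPU) → host 7 (remaining 15 vCPU)
vm13 (17 vCPU) → host 8 (remaining 15 vCPU)
vm14 (8 vCPU) → host 3 (remaining 4 vCPU)
vm15 (3 vCPU) → host 2 (remaining 0 vCPU)
Final hosts: [3,21,2,4] [23,6,3] [20,8] [20] [22,7] [20] [17] [17].

8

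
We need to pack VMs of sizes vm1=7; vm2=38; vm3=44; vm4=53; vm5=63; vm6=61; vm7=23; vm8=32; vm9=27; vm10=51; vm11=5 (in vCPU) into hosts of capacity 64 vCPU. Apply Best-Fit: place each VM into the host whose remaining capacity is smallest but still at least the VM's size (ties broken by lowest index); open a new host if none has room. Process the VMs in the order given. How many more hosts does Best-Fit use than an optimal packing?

1

Best-Fit: [7,38] [44] [53] [63] [61] [23,32,5] [27] [51] → 8 hosts.
Total size 404 vCPU; any packing needs at least ⌈404/64⌉ = 7 hosts.
An optimal packing achieves that bound: [63] [61] [53,7] [51,5] [44] [38,23] [32,27] → 7 hosts.
Excess: 8 − 7 = 1.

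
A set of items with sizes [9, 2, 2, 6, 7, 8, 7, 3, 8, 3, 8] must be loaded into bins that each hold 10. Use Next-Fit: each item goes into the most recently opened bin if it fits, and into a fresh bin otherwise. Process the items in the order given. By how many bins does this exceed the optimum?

Next-Fit: [9] [2,2,6] [7] [8] [7,3] [8] [3] [8] → 8 bins.
Total size 63; any packing needs at least ⌈63/10⌉ = 7 bins.
An optimal packing achieves that bound: [9] [8,2] [8,2] [8] [7,3] [7,3] [6] → 7 bins.
Excess: 8 − 7 = 1.

1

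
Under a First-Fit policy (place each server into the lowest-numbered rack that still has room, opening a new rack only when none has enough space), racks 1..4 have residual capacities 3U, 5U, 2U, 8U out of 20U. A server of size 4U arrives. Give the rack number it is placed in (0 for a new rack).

2

Racks with room: rack 2 (5U), rack 4 (8U).
The first with room is rack 2.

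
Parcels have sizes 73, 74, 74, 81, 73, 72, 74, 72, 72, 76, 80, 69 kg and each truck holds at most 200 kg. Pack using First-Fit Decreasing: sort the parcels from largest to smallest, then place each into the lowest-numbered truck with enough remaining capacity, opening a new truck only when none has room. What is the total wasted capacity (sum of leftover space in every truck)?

310

Sorted descending: 81, 80, 76, 74, 74, 74, 73, 73, 72, 72, 72, 69.
Put 81 kg in truck 1; 119 kg remain.
Put 80 kg in truck 1; 39 kg remain.
Put 76 kg in truck 2; 124 kg remain.
Put 74 kg in truck 2; 50 kg remain.
Put 74 kg in truck 3; 126 kg remain.
Put 74 kg in truck 3; 52 kg remain.
Put 73 kg in truck 4; 127 kg remain.
Put 73 kg in truck 4; 54 kg remain.
Put 72 kg in truck 5; 128 kg remain.
Put 72 kg in truck 5; 56 kg remain.
Put 72 kg in truck 6; 128 kg remain.
Put 69 kg in truck 6; 59 kg remain.
6 trucks × 200 kg = 1200 kg; used 890 kg; unused 310 kg.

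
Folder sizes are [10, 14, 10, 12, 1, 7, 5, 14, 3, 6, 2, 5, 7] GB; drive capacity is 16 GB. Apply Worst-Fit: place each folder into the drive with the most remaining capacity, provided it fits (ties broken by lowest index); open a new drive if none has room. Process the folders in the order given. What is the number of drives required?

8 drives

Put 10 GB in drive 1; 6 GB remain.
Put 14 GB in drive 2; 2 GB remain.
Put 10 GB in drive 3; 6 GB remain.
Put 12 GB in drive 4; 4 GB remain.
Put 1 GB in drive 1; 5 GB remain.
Put 7 GB in drive 5; 9 GB remain.
Put 5 GB in drive 5; 4 GB remain.
Put 14 GB in drive 6; 2 GB remain.
Put 3 GB in drive 3; 3 GB remain.
Put 6 GB in drive 7; 10 GB remain.
Put 2 GB in drive 7; 8 GB remain.
Put 5 GB in drive 7; 3 GB remain.
Put 7 GB in drive 8; 9 GB remain.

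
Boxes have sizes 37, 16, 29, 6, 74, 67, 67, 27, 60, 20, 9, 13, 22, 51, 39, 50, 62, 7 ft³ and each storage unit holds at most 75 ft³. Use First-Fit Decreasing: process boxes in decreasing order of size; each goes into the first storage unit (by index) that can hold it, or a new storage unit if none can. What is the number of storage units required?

10 storage units

Sorted descending: 74, 67, 67, 62, 60, 51, 50, 39, 37, 29, 27, 22, 20, 16, 13, 9, 7, 6.
Put 74 ft³ in storage unit 1; 1 ft³ remain.
Put 67 ft³ in storage unit 2; 8 ft³ remain.
Put 67 ft³ in storage unit 3; 8 ft³ remain.
Put 62 ft³ in storage unit 4; 13 ft³ remain.
Put 60 ft³ in storage unit 5; 15 ft³ remain.
Put 51 ft³ in storage unit 6; 24 ft³ remain.
Put 50 ft³ in storage unit 7; 25 ft³ remain.
Put 39 ft³ in storage unit 8; 36 ft³ remain.
Put 37 ft³ in storage unit 9; 38 ft³ remain.
Put 29 ft³ in storage unit 8; 7 ft³ remain.
Put 27 ft³ in storage unit 9; 11 ft³ remain.
Put 22 ft³ in storage unit 6; 2 ft³ remain.
Put 20 ft³ in storage unit 7; 5 ft³ remain.
Put 16 ft³ in storage unit 10; 59 ft³ remain.
Put 13 ft³ in storage unit 4; 0 ft³ remain.
Put 9 ft³ in storage unit 5; 6 ft³ remain.
Put 7 ft³ in storage unit 2; 1 ft³ remain.
Put 6 ft³ in storage unit 3; 2 ft³ remain.
Final storage units: [74] [67,7] [67,6] [62,13] [60,9] [51,22] [50,20] [39,29] [37,27] [16].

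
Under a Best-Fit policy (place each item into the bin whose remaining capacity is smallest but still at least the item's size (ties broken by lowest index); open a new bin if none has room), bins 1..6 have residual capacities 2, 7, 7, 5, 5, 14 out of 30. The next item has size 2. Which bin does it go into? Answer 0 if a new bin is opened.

1

Bins with room: bin 1 (2), bin 2 (7), bin 3 (7), bin 4 (5), bin 5 (5), bin 6 (14).
Tightest fit is bin 1 with 2 free.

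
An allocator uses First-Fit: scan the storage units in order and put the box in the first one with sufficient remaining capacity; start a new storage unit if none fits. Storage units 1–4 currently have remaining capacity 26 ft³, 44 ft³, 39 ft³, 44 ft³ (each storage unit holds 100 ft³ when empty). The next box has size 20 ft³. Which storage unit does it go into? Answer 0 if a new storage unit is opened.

1

Storage units with room: storage unit 1 (26 ft³), storage unit 2 (44 ft³), storage unit 3 (39 ft³), storage unit 4 (44 ft³).
The first with room is storage unit 1.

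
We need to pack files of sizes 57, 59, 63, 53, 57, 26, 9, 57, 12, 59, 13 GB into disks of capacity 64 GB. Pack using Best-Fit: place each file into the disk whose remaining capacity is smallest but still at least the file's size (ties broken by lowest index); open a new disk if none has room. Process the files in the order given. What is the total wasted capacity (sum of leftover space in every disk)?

Put 57 GB in disk 1; 7 GB remain.
Put 59 GB in disk 2; 5 GB remain.
Put 63 GB in disk 3; 1 GB remain.
Put 53 GB in disk 4; 11 GB remain.
Put 57 GB in disk 5; 7 GB remain.
Put 26 GB in disk 6; 38 GB remain.
Put 9 GB in disk 4; 2 GB remain.
Put 57 GB in disk 7; 7 GB remain.
Put 12 GB in disk 6; 26 GB remain.
Put 59 GB in disk 8; 5 GB remain.
Put 13 GB in disk 6; 13 GB remain.
8 disks × 64 GB = 512 GB; used 465 GB; unused 47 GB.

47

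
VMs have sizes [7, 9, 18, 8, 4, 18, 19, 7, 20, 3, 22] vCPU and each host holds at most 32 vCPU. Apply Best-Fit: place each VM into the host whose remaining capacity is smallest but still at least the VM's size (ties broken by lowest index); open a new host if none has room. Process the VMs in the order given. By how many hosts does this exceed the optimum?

Best-Fit: [7,9] [18,8,4] [18] [19,7,3] [20] [22] → 6 hosts.
Total size 135 vCPU; any packing needs at least ⌈135/32⌉ = 5 hosts.
An optimal packing achieves that bound: [22,9] [20,8,4] [19,7,3] [18,7] [18] → 5 hosts.
Excess: 6 − 5 = 1.

1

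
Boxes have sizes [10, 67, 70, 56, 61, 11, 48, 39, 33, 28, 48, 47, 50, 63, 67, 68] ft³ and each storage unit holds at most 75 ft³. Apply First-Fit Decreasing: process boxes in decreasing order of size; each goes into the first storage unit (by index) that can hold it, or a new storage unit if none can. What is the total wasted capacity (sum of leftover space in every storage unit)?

Sorted descending: 70, 68, 67, 67, 63, 61, 56, 50, 48, 48, 47, 39, 33, 28, 11, 10.
storage unit 1: place 70 ft³, 5 ft³ left
storage unit 2: place 68 ft³, 7 ft³ left
storage unit 3: place 67 ft³, 8 ft³ left
storage unit 4: place 67 ft³, 8 ft³ left
storage unit 5: place 63 ft³, 12 ft³ left
storage unit 6: place 61 ft³, 14 ft³ left
storage unit 7: place 56 ft³, 19 ft³ left
storage unit 8: place 50 ft³, 25 ft³ left
storage unit 9: place 48 ft³, 27 ft³ left
storage unit 10: place 48 ft³, 27 ft³ left
storage unit 11: place 47 ft³, 28 ft³ left
storage unit 12: place 39 ft³, 36 ft³ left
storage unit 12: place 33 ft³, 3 ft³ left
storage unit 11: place 28 ft³, 0 ft³ left
storage unit 5: place 11 ft³, 1 ft³ left
storage unit 6: place 10 ft³, 4 ft³ left
12 storage units × 75 ft³ = 900 ft³; used 766 ft³; unused 134 ft³.

134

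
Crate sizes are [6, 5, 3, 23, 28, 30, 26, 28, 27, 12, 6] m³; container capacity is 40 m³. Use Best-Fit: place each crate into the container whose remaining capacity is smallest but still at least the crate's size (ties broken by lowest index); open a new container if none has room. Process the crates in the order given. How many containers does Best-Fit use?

container 1: place 6 m³, 34 m³ left
container 1: place 5 m³, 29 m³ left
container 1: place 3 m³, 26 m³ left
container 1: place 23 m³, 3 m³ left
container 2: place 28 m³, 12 m³ left
container 3: place 30 m³, 10 m³ left
container 4: place 26 m³, 14 m³ left
container 5: place 28 m³, 12 m³ left
container 6: place 27 m³, 13 m³ left
container 2: place 12 m³, 0 m³ left
container 3: place 6 m³, 4 m³ left
Final containers: [6,5,3,23] [28,12] [30,6] [26] [28] [27].

6 containers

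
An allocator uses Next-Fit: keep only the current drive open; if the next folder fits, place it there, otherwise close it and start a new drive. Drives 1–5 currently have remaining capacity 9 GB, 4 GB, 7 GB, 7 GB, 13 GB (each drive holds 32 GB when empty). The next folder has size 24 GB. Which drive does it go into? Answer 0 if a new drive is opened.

Next-Fit only looks at drive 5, which has 13 GB free.
24 GB does not fit, so a new drive is opened.

0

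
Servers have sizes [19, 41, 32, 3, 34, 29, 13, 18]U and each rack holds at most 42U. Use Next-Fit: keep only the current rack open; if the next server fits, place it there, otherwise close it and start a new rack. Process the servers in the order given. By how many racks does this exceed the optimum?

Next-Fit: [19] [41] [32,3] [34] [29,13] [18] → 6 racks.
Total size 189U; any packing needs at least ⌈189/42⌉ = 5 racks.
An optimal packing achieves that bound: [41] [34,3] [32] [29,13] [19,18] → 5 racks.
Excess: 6 − 5 = 1.

1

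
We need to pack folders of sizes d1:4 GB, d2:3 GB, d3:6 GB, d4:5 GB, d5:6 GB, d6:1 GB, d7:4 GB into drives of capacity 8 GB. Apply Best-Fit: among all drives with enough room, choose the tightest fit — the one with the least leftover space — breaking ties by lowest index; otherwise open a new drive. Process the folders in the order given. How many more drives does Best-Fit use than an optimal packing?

Best-Fit: [4,3,1] [6] [5] [6] [4] → 5 drives.
Total size 29 GB; any packing needs at least ⌈29/8⌉ = 4 drives.
An optimal packing achieves that bound: [6,1] [6] [5,3] [4,4] → 4 drives.
Excess: 5 − 4 = 1.

1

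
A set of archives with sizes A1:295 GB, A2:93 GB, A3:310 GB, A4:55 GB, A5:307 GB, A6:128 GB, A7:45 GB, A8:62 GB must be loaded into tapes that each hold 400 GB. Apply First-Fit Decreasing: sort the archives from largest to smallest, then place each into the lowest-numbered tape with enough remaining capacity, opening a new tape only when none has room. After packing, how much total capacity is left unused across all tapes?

Sorted descending: 310, 307, 295, 128, 93, 62, 55, 45.
tape 1: place 310 GB, 90 GB left
tape 2: place 307 GB, 93 GB left
tape 3: place 295 GB, 105 GB left
tape 4: place 128 GB, 272 GB left
tape 2: place 93 GB, 0 GB left
tape 1: place 62 GB, 28 GB left
tape 3: place 55 GB, 50 GB left
tape 3: place 45 GB, 5 GB left
4 tapes × 400 GB = 1600 GB; used 1295 GB; unused 305 GB.

305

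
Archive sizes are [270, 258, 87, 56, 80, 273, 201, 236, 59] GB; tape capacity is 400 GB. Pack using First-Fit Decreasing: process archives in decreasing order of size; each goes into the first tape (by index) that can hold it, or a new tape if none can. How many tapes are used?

5

Sorted descending: 273, 270, 258, 236, 201, 87, 80, 59, 56.
Put 273 GB in tape 1; 127 GB remain.
Put 270 GB in tape 2; 130 GB remain.
Put 258 GB in tape 3; 142 GB remain.
Put 236 GB in tape 4; 164 GB remain.
Put 201 GB in tape 5; 199 GB remain.
Put 87 GB in tape 1; 40 GB remain.
Put 80 GB in tape 2; 50 GB remain.
Put 59 GB in tape 3; 83 GB remain.
Put 56 GB in tape 3; 27 GB remain.
Final tapes: [273,87] [270,80] [258,59,56] [236] [201].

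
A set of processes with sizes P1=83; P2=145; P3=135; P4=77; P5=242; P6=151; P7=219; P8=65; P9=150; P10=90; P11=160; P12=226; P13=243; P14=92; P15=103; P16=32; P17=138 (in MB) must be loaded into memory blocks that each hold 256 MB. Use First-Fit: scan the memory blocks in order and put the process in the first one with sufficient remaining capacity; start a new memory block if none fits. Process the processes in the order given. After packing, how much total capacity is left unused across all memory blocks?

209

P1 (83 MB) → memory block 1 (remaining 173 MB)
P2 (145 MB) → memory block 1 (remaining 28 MB)
P3 (135 MB) → memory block 2 (remaining 121 MB)
P4 (77 MB) → memory block 2 (remaining 44 MB)
P5 (242 MB) → memory block 3 (remaining 14 MB)
P6 (151 MB) → memory block 4 (remaining 105 MB)
P7 (219 MB) → memory block 5 (remaining 37 MB)
P8 (65 MB) → memory block 4 (remaining 40 MB)
P9 (150 MB) → memory block 6 (remaining 106 MB)
P10 (90 MB) → memory block 6 (remaining 16 MB)
P11 (160 MB) → memory block 7 (remaining 96 MB)
P12 (226 MB) → memory block 8 (remaining 30 MB)
P13 (243 MB) → memory block 9 (remaining 13 MB)
P14 (92 MB) → memory block 7 (remaining 4 MB)
P15 (103 MB) → memory block 10 (remaining 153 MB)
P16 (32 MB) → memory block 2 (remaining 12 MB)
P17 (138 MB) → memory block 10 (remaining 15 MB)
10 memory blocks × 256 MB = 2560 MB; used 2351 MB; unused 209 MB.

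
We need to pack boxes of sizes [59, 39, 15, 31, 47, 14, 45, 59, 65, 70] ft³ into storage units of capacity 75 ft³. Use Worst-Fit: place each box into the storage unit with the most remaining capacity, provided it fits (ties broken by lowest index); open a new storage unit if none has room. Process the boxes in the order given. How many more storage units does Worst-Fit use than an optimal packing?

1

Worst-Fit: [59] [39,15] [31,14] [47] [45] [59] [65] [70] → 8 storage units.
7 boxes exceed 37.5 ft³ (half the capacity), and no two of those can share a storage unit, so at least 7 storage units are needed.
An optimal packing achieves that bound: [70] [65] [59,15] [59,14] [47] [45] [39,31] → 7 storage units.
Excess: 8 − 7 = 1.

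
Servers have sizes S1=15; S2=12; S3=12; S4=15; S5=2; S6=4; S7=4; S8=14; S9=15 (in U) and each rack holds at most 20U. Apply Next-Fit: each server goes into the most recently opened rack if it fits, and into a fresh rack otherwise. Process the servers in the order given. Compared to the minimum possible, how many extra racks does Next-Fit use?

1

Next-Fit: [15] [12] [12] [15,2] [4,4] [14] [15] → 7 racks.
6 servers exceed 10U (half the capacity), and no two of those can share a rack, so at least 6 racks are needed.
An optimal packing achieves that bound: [15,4] [15,4] [15,2] [14] [12] [12] → 6 racks.
Excess: 7 − 6 = 1.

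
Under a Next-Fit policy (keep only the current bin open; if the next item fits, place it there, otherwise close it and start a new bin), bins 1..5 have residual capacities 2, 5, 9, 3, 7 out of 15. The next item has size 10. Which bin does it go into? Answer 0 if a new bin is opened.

Next-Fit only looks at bin 5, which has 7 free.
10 does not fit, so a new bin is opened.

0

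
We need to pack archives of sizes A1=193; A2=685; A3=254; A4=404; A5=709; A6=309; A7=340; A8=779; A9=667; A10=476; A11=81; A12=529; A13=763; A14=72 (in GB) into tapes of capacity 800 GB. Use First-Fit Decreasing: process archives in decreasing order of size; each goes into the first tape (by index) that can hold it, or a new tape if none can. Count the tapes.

9 tapes

Sorted descending: 779, 763, 709, 685, 667, 529, 476, 404, 340, 309, 254, 193, 81, 72.
tape 1: place 779 GB, 21 GB left
tape 2: place 763 GB, 37 GB left
tape 3: place 709 GB, 91 GB left
tape 4: place 685 GB, 115 GB left
tape 5: place 667 GB, 133 GB left
tape 6: place 529 GB, 271 GB left
tape 7: place 476 GB, 324 GB left
tape 8: place 404 GB, 396 GB left
tape 8: place 340 GB, 56 GB left
tape 7: place 309 GB, 15 GB left
tape 6: place 254 GB, 17 GB left
tape 9: place 193 GB, 607 GB left
tape 3: place 81 GB, 10 GB left
tape 4: place 72 GB, 43 GB left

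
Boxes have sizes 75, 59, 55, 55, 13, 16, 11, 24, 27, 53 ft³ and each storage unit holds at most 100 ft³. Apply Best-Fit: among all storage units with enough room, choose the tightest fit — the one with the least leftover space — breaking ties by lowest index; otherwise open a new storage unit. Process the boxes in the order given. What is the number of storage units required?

75 ft³ → storage unit 1 (remaining 25 ft³)
59 ft³ → storage unit 2 (remaining 41 ft³)
55 ft³ → storage unit 3 (remaining 45 ft³)
55 ft³ → storage unit 4 (remaining 45 ft³)
13 ft³ → storage unit 1 (remaining 12 ft³)
16 ft³ → storage unit 2 (remaining 25 ft³)
11 ft³ → storage unit 1 (remaining 1 ft³)
24 ft³ → storage unit 2 (remaining 1 ft³)
27 ft³ → storage unit 3 (remaining 18 ft³)
53 ft³ → storage unit 5 (remaining 47 ft³)
Final storage units: [75,13,11] [59,16,24] [55,27] [55] [53].

5 storage units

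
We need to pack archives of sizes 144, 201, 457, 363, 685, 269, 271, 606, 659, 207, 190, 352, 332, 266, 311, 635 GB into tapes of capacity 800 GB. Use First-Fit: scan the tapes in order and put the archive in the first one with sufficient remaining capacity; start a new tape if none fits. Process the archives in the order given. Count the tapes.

9 tapes

144 GB → tape 1 (remaining 656 GB)
201 GB → tape 1 (remaining 455 GB)
457 GB → tape 2 (remaining 343 GB)
363 GB → tape 1 (remaining 92 GB)
685 GB → tape 3 (remaining 115 GB)
269 GB → tape 2 (remaining 74 GB)
271 GB → tape 4 (remaining 529 GB)
606 GB → tape 5 (remaining 194 GB)
659 GB → tape 6 (remaining 141 GB)
207 GB → tape 4 (remaining 322 GB)
190 GB → tape 4 (remaining 132 GB)
352 GB → tape 7 (remaining 448 GB)
332 GB → tape 7 (remaining 116 GB)
266 GB → tape 8 (remaining 534 GB)
311 GB → tape 8 (remaining 223 GB)
635 GB → tape 9 (remaining 165 GB)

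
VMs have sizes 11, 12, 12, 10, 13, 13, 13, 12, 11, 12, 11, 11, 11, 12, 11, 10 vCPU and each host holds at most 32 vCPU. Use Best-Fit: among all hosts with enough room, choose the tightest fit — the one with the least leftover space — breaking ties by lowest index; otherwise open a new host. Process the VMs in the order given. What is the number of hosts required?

host 1: place 11 vCPU, 21 vCPU left
host 1: place 12 vCPU, 9 vCPU left
host 2: place 12 vCPU, 20 vCPU left
host 2: place 10 vCPU, 10 vCPU left
host 3: place 13 vCPU, 19 vCPU left
host 3: place 13 vCPU, 6 vCPU left
host 4: place 13 vCPU, 19 vCPU left
host 4: place 12 vCPU, 7 vCPU left
host 5: place 11 vCPU, 21 vCPU left
host 5: place 12 vCPU, 9 vCPU left
host 6: place 11 vCPU, 21 vCPU left
host 6: place 11 vCPU, 10 vCPU left
host 7: place 11 vCPU, 21 vCPU left
host 7: place 12 vCPU, 9 vCPU left
host 8: place 11 vCPU, 21 vCPU left
host 2: place 10 vCPU, 0 vCPU left

8 hosts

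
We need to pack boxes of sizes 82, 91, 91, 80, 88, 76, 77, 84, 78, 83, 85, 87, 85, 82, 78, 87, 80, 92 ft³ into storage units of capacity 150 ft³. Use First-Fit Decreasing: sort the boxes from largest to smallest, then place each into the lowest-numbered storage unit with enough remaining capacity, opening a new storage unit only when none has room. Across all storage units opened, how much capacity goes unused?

Sorted descending: 92, 91, 91, 88, 87, 87, 85, 85, 84, 83, 82, 82, 80, 80, 78, 78, 77, 76.
Put 92 ft³ in storage unit 1; 58 ft³ remain.
Put 91 ft³ in storage unit 2; 59 ft³ remain.
Put 91 ft³ in storage unit 3; 59 ft³ remain.
Put 88 ft³ in storage unit 4; 62 ft³ remain.
Put 87 ft³ in storage unit 5; 63 ft³ remain.
Put 87 ft³ in storage unit 6; 63 ft³ remain.
Put 85 ft³ in storage unit 7; 65 ft³ remain.
Put 85 ft³ in storage unit 8; 65 ft³ remain.
Put 84 ft³ in storage unit 9; 66 ft³ remain.
Put 83 ft³ in storage unit 10; 67 ft³ remain.
Put 82 ft³ in storage unit 11; 68 ft³ remain.
Put 82 ft³ in storage unit 12; 68 ft³ remain.
Put 80 ft³ in storage unit 13; 70 ft³ remain.
Put 80 ft³ in storage unit 14; 70 ft³ remain.
Put 78 ft³ in storage unit 15; 72 ft³ remain.
Put 78 ft³ in storage unit 16; 72 ft³ remain.
Put 77 ft³ in storage unit 17; 73 ft³ remain.
Put 76 ft³ in storage unit 18; 74 ft³ remain.
18 storage units × 150 ft³ = 2700 ft³; used 1506 ft³; unused 1194 ft³.

1194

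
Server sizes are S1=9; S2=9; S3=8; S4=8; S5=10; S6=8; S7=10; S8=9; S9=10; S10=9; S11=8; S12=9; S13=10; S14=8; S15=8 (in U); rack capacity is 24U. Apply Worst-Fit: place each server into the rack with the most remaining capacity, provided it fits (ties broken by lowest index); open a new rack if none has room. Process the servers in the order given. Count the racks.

S1 (9U) → rack 1 (remaining 15U)
S2 (9U) → rack 1 (remaining 6U)
S3 (8U) → rack 2 (remaining 16U)
S4 (8U) → rack 2 (remaining 8U)
S5 (10U) → rack 3 (remaining 14U)
S6 (8U) → rack 3 (remaining 6U)
S7 (10U) → rack 4 (remaining 14U)
S8 (9U) → rack 4 (remaining 5U)
S9 (10U) → rack 5 (remaining 14U)
S10 (9U) → rack 5 (remaining 5U)
S11 (8U) → rack 2 (remaining 0U)
S12 (9U) → rack 6 (remaining 15U)
S13 (10U) → rack 6 (remaining 5U)
S14 (8U) → rack 7 (remaining 16U)
S15 (8U) → rack 7 (remaining 8U)

7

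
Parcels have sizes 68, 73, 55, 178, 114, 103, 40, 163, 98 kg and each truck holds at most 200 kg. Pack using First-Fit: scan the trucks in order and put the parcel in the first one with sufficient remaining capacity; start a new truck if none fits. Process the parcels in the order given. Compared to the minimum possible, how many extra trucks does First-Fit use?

First-Fit: [68,73,55] [178] [114,40] [103] [163] [98] → 6 trucks.
Total size 892 kg; any packing needs at least ⌈892/200⌉ = 5 trucks.
An optimal packing achieves that bound: [178] [163] [114,73] [103,68] [98,55,40] → 5 trucks.
Excess: 6 − 5 = 1.

1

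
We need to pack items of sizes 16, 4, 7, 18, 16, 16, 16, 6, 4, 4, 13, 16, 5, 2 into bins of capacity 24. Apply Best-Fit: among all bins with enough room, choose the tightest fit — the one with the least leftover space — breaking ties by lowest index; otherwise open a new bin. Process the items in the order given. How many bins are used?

7

16 → bin 1 (remaining 8)
4 → bin 1 (remaining 4)
7 → bin 2 (remaining 17)
18 → bin 3 (remaining 6)
16 → bin 2 (remaining 1)
16 → bin 4 (remaining 8)
16 → bin 5 (remaining 8)
6 → bin 3 (remaining 0)
4 → bin 1 (remaining 0)
4 → bin 4 (remaining 4)
13 → bin 6 (remaining 11)
16 → bin 7 (remaining 8)
5 → bin 5 (remaining 3)
2 → bin 5 (remaining 1)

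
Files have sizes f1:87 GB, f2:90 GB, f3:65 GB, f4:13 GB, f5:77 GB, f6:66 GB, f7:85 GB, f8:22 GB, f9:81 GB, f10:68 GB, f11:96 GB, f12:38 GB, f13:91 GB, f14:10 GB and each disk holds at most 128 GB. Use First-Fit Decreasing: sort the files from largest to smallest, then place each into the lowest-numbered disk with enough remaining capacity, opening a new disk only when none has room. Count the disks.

10 disks

Sorted descending: 96, 91, 90, 87, 85, 81, 77, 68, 66, 65, 38, 22, 13, 10.
Put 96 GB in disk 1; 32 GB remain.
Put 91 GB in disk 2; 37 GB remain.
Put 90 GB in disk 3; 38 GB remain.
Put 87 GB in disk 4; 41 GB remain.
Put 85 GB in disk 5; 43 GB remain.
Put 81 GB in disk 6; 47 GB remain.
Put 77 GB in disk 7; 51 GB remain.
Put 68 GB in disk 8; 60 GB remain.
Put 66 GB in disk 9; 62 GB remain.
Put 65 GB in disk 10; 63 GB remain.
Put 38 GB in disk 3; 0 GB remain.
Put 22 GB in disk 1; 10 GB remain.
Put 13 GB in disk 2; 24 GB remain.
Put 10 GB in disk 1; 0 GB remain.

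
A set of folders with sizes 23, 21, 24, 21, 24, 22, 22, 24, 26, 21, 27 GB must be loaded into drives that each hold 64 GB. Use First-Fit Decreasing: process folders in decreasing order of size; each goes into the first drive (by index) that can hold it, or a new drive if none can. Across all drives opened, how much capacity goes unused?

65

Sorted descending: 27, 26, 24, 24, 24, 23, 22, 22, 21, 21, 21.
drive 1: place 27 GB, 37 GB left
drive 1: place 26 GB, 11 GB left
drive 2: place 24 GB, 40 GB left
drive 2: place 24 GB, 16 GB left
drive 3: place 24 GB, 40 GB left
drive 3: place 23 GB, 17 GB left
drive 4: place 22 GB, 42 GB left
drive 4: place 22 GB, 20 GB left
drive 5: place 21 GB, 43 GB left
drive 5: place 21 GB, 22 GB left
drive 5: place 21 GB, 1 GB left
5 drives × 64 GB = 320 GB; used 255 GB; unused 65 GB.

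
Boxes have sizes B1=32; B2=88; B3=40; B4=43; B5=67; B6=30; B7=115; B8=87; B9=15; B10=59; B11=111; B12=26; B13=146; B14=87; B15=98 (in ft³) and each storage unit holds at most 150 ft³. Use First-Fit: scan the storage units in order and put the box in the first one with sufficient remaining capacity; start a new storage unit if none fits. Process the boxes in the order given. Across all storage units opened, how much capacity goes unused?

156

Put B1 (32 ft³) in storage unit 1; 118 ft³ remain.
Put B2 (88 ft³) in storage unit 1; 30 ft³ remain.
Put B3 (40 ft³) in storage unit 2; 110 ft³ remain.
Put B4 (43 ft³) in storage unit 2; 67 ft³ remain.
Put B5 (67 ft³) in storage unit 2; 0 ft³ remain.
Put B6 (30 ft³) in storage unit 1; 0 ft³ remain.
Put B7 (115 ft³) in storage unit 3; 35 ft³ remain.
Put B8 (87 ft³) in storage unit 4; 63 ft³ remain.
Put B9 (15 ft³) in storage unit 3; 20 ft³ remain.
Put B10 (59 ft³) in storage unit 4; 4 ft³ remain.
Put B11 (111 ft³) in storage unit 5; 39 ft³ remain.
Put B12 (26 ft³) in storage unit 5; 13 ft³ remain.
Put B13 (146 ft³) in storage unit 6; 4 ft³ remain.
Put B14 (87 ft³) in storage unit 7; 63 ft³ remain.
Put B15 (98 ft³) in storage unit 8; 52 ft³ remain.
8 storage units × 150 ft³ = 1200 ft³; used 1044 ft³; unused 156 ft³.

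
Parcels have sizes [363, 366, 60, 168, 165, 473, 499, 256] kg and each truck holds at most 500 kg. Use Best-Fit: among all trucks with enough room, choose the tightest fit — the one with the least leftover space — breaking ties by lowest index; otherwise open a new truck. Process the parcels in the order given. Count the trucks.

6

Put 363 kg in truck 1; 137 kg remain.
Put 366 kg in truck 2; 134 kg remain.
Put 60 kg in truck 2; 74 kg remain.
Put 168 kg in truck 3; 332 kg remain.
Put 165 kg in truck 3; 167 kg remain.
Put 473 kg in truck 4; 27 kg remain.
Put 499 kg in truck 5; 1 kg remain.
Put 256 kg in truck 6; 244 kg remain.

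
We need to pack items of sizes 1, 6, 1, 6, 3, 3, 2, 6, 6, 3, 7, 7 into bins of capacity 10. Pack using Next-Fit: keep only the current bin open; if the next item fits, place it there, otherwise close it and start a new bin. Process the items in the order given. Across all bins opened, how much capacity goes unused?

bin 1: place 1, 9 left
bin 1: place 6, 3 left
bin 1: place 1, 2 left
bin 2: place 6, 4 left
bin 2: place 3, 1 left
bin 3: place 3, 7 left
bin 3: place 2, 5 left
bin 4: place 6, 4 left
bin 5: place 6, 4 left
bin 5: place 3, 1 left
bin 6: place 7, 3 left
bin 7: place 7, 3 left
7 bins × 10 = 70; used 51; unused 19.

19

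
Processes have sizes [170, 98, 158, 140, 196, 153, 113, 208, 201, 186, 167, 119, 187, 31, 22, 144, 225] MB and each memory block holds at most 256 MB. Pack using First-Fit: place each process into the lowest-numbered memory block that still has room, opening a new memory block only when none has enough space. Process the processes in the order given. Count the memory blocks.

13 memory blocks

memory block 1: place 170 MB, 86 MB left
memory block 2: place 98 MB, 158 MB left
memory block 2: place 158 MB, 0 MB left
memory block 3: place 140 MB, 116 MB left
memory block 4: place 196 MB, 60 MB left
memory block 5: place 153 MB, 103 MB left
memory block 3: place 113 MB, 3 MB left
memory block 6: place 208 MB, 48 MB left
memory block 7: place 201 MB, 55 MB left
memory block 8: place 186 MB, 70 MB left
memory block 9: place 167 MB, 89 MB left
memory block 10: place 119 MB, 137 MB left
memory block 11: place 187 MB, 69 MB left
memory block 1: place 31 MB, 55 MB left
memory block 1: place 22 MB, 33 MB left
memory block 12: place 144 MB, 112 MB left
memory block 13: place 225 MB, 31 MB left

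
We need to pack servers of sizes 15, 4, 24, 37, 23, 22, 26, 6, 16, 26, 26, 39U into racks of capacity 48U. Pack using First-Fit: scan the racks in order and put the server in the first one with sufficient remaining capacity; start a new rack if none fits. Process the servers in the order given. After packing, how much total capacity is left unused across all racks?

72

Put 15U in rack 1; 33U remain.
Put 4U in rack 1; 29U remain.
Put 24U in rack 1; 5U remain.
Put 37U in rack 2; 11U remain.
Put 23U in rack 3; 25U remain.
Put 22U in rack 3; 3U remain.
Put 26U in rack 4; 22U remain.
Put 6U in rack 2; 5U remain.
Put 16U in rack 4; 6U remain.
Put 26U in rack 5; 22U remain.
Put 26U in rack 6; 22U remain.
Put 39U in rack 7; 9U remain.
7 racks × 48U = 336U; used 264U; unused 72U.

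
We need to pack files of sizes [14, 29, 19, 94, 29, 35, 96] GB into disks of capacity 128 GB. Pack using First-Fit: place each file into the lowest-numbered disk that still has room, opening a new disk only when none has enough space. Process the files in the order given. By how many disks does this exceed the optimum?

0

First-Fit: [14,29,19,29,35] [94] [96] → 3 disks.
Total size 316 GB; any packing needs at least ⌈316/128⌉ = 3 disks.
So 3 is already optimal.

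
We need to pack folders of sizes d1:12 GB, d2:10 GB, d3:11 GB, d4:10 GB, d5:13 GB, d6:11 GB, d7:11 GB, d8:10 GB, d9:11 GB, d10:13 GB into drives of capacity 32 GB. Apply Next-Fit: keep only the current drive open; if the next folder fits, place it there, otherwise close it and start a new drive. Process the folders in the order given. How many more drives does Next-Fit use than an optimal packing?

Next-Fit: [12,10] [11,10] [13,11] [11,10,11] [13] → 5 drives.
Total size 112 GB; any packing needs at least ⌈112/32⌉ = 4 drives.
An optimal packing achieves that bound: [13,13] [12,11] [11,11,10] [11,10,10] → 4 drives.
Excess: 5 − 4 = 1.

1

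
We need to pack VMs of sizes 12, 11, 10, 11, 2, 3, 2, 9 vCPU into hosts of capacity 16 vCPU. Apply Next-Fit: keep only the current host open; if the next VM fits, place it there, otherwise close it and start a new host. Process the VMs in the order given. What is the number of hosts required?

5 hosts

host 1: place 12 vCPU, 4 vCPU left
host 2: place 11 vCPU, 5 vCPU left
host 3: place 10 vCPU, 6 vCPU left
host 4: place 11 vCPU, 5 vCPU left
host 4: place 2 vCPU, 3 vCPU left
host 4: place 3 vCPU, 0 vCPU left
host 5: place 2 vCPU, 14 vCPU left
host 5: place 9 vCPU, 5 vCPU left
Final hosts: [12] [11] [10] [11,2,3] [2,9].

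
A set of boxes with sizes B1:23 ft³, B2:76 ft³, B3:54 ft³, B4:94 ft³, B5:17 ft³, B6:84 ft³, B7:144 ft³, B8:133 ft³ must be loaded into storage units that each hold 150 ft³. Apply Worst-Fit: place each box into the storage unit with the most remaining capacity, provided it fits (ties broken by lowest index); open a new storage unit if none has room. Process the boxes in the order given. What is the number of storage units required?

5 storage units

storage unit 1: place B1 (23 ft³), 127 ft³ left
storage unit 1: place B2 (76 ft³), 51 ft³ left
storage unit 2: place B3 (54 ft³), 96 ft³ left
storage unit 2: place B4 (94 ft³), 2 ft³ left
storage unit 1: place B5 (17 ft³), 34 ft³ left
storage unit 3: place B6 (84 ft³), 66 ft³ left
storage unit 4: place B7 (144 ft³), 6 ft³ left
storage unit 5: place B8 (133 ft³), 17 ft³ left
Final storage units: [23,76,17] [54,94] [84] [144] [133].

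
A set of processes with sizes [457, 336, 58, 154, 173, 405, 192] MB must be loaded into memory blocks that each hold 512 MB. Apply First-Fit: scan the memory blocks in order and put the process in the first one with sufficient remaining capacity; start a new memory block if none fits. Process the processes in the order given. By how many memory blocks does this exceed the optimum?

First-Fit: [457] [336,58] [154,173] [405] [192] → 5 memory blocks.
Total size 1775 MB; any packing needs at least ⌈1775/512⌉ = 4 memory blocks.
An optimal packing achieves that bound: [457] [405,58] [336,173] [192,154] → 4 memory blocks.
Excess: 5 − 4 = 1.

1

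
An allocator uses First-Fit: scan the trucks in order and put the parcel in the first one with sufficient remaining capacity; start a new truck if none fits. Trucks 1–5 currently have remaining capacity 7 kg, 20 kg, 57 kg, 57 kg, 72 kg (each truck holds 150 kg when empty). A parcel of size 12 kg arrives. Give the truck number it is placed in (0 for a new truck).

2

Trucks with room: truck 2 (20 kg), truck 3 (57 kg), truck 4 (57 kg), truck 5 (72 kg).
The first with room is truck 2.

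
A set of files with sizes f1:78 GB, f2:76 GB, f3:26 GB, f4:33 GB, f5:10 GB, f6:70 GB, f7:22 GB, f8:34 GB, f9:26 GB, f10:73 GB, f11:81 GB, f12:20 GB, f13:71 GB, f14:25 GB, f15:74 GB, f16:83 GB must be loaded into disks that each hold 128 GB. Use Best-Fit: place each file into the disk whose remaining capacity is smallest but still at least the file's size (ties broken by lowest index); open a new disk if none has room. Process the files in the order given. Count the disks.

Put f1 (78 GB) in disk 1; 50 GB remain.
Put f2 (76 GB) in disk 2; 52 GB remain.
Put f3 (26 GB) in disk 1; 24 GB remain.
Put f4 (33 GB) in disk 2; 19 GB remain.
Put f5 (10 GB) in disk 2; 9 GB remain.
Put f6 (70 GB) in disk 3; 58 GB remain.
Put f7 (22 GB) in disk 1; 2 GB remain.
Put f8 (34 GB) in disk 3; 24 GB remain.
Put f9 (26 GB) in disk 4; 102 GB remain.
Put f10 (73 GB) in disk 4; 29 GB remain.
Put f11 (81 GB) in disk 5; 47 GB remain.
Put f12 (20 GB) in disk 3; 4 GB remain.
Put f13 (71 GB) in disk 6; 57 GB remain.
Put f14 (25 GB) in disk 4; 4 GB remain.
Put f15 (74 GB) in disk 7; 54 GB remain.
Put f16 (83 GB) in disk 8; 45 GB remain.

8 disks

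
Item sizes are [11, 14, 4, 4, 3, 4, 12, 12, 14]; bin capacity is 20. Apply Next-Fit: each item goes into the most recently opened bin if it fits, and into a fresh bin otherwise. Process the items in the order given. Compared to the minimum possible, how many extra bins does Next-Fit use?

1

Next-Fit: [11] [14,4] [4,3,4] [12] [12] [14] → 6 bins.
5 items exceed 10 (half the capacity), and no two of those can share a bin, so at least 5 bins are needed.
An optimal packing achieves that bound: [14,4] [14,4] [12,4,3] [12] [11] → 5 bins.
Excess: 6 − 5 = 1.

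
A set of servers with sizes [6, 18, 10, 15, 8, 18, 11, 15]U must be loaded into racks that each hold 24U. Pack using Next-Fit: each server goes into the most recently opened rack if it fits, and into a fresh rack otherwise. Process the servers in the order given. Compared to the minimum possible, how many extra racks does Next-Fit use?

Next-Fit: [6,18] [10] [15,8] [18] [11] [15] → 6 racks.
Total size 101U; any packing needs at least ⌈101/24⌉ = 5 racks.
An optimal packing achieves that bound: [18,6] [18] [15,8] [15] [11,10] → 5 racks.
Excess: 6 − 5 = 1.

1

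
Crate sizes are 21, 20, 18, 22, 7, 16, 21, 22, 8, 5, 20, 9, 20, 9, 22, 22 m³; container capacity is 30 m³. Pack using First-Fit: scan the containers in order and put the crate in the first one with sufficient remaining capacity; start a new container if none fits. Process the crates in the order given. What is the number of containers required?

11 containers

Put 21 m³ in container 1; 9 m³ remain.
Put 20 m³ in container 2; 10 m³ remain.
Put 18 m³ in container 3; 12 m³ remain.
Put 22 m³ in container 4; 8 m³ remain.
Put 7 m³ in container 1; 2 m³ remain.
Put 16 m³ in container 5; 14 m³ remain.
Put 21 m³ in container 6; 9 m³ remain.
Put 22 m³ in container 7; 8 m³ remain.
Put 8 m³ in container 2; 2 m³ remain.
Put 5 m³ in container 3; 7 m³ remain.
Put 20 m³ in container 8; 10 m³ remain.
Put 9 m³ in container 5; 5 m³ remain.
Put 20 m³ in container 9; 10 m³ remain.
Put 9 m³ in container 6; 0 m³ remain.
Put 22 m³ in container 10; 8 m³ remain.
Put 22 m³ in container 11; 8 m³ remain.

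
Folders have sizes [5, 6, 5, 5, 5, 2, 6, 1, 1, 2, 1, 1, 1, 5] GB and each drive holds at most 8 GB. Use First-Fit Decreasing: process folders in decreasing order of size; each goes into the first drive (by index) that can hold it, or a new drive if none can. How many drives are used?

7

Sorted descending: 6, 6, 5, 5, 5, 5, 5, 2, 2, 1, 1, 1, 1, 1.
drive 1: place 6 GB, 2 GB left
drive 2: place 6 GB, 2 GB left
drive 3: place 5 GB, 3 GB left
drive 4: place 5 GB, 3 GB left
drive 5: place 5 GB, 3 GB left
drive 6: place 5 GB, 3 GB left
drive 7: place 5 GB, 3 GB left
drive 1: place 2 GB, 0 GB left
drive 2: place 2 GB, 0 GB left
drive 3: place 1 GB, 2 GB left
drive 3: place 1 GB, 1 GB left
drive 3: place 1 GB, 0 GB left
drive 4: place 1 GB, 2 GB left
drive 4: place 1 GB, 1 GB left
Final drives: [6,2] [6,2] [5,1,1,1] [5,1,1] [5] [5] [5].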